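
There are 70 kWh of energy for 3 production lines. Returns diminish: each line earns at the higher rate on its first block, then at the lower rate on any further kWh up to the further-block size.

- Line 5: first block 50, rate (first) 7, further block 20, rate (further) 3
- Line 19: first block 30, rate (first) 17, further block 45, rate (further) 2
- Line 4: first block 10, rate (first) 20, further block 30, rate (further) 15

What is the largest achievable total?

Rank every tier by rate: Line 4/tier1 20 > Line 19/tier1 17 > Line 4/tier2 15 > Line 5/tier1 7 > Line 5/tier2 3 > Line 19/tier2 2.
Line 4 tier1 at 20: fill all 10 ; 60 left.
Fill Line 19 tier1 block (30 at 17) ; 30 left.
Fill Line 4 tier2 block (30 at 15) ; 0 left.
Total = 20×10 + 17×30 + 15×30 = 1160.

1160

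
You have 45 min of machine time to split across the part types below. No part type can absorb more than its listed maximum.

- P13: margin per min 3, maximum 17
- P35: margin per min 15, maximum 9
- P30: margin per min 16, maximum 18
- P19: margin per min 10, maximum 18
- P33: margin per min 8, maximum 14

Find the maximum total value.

Order the part types by margin per min: P30 16 > P35 15 > P19 10 > P33 8 > P13 3.
P30: +18 to 18 (cap) — 27 left.
P35 takes 9 to reach its cap of 9 — 18 left.
P19: +18 to 18 (cap) — 0 left.
Total = 15×9 + 16×18 + 10×18 = 603.

603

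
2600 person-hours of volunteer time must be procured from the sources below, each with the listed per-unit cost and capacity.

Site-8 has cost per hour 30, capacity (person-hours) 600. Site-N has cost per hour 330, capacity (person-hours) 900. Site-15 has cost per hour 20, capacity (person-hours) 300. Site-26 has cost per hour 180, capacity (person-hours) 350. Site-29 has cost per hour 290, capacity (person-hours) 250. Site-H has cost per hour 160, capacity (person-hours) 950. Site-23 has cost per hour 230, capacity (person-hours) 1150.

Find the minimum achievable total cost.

331000

Fill from the cheapest source first.
Take 300 from Site-15 at 20 → need 2300 more.
Take 600 from Site-8 at 30 → need 1700 more.
Site-H (160): use full 950 → 750 person-hours to go.
Site-26 (180): use full 350 → 400 person-hours to go.
Take 400 from Site-23 at 230 to finish.
Site-29, Site-N: unused.
Cost = 300×20 + 600×30 + 950×160 + 350×180 + 400×230 = 331000.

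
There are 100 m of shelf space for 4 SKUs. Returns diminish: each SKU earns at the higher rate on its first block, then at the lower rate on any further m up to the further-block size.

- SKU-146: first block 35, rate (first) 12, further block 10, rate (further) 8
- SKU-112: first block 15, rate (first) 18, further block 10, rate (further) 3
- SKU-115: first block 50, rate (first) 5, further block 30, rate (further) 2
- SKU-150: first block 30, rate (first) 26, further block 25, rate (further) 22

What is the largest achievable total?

Order all 8 blocks by rate: SKU-150/first 26 > SKU-150/second 22 > SKU-112/first 18 > SKU-146/first 12 > SKU-146/second 8 > SKU-115/first 5 > SKU-112/second 3 > SKU-115/second 2.
Fill SKU-150 first block (30 at 26) — 70 left.
Fill SKU-150 second block (25 at 22) — 45 left.
Fill SKU-112 first block (15 at 18) — 30 left.
SKU-146 first at 12: only 30 left, fill 30.
Total = 26×30 + 22×25 + 18×15 + 12×30 = 1960.

1960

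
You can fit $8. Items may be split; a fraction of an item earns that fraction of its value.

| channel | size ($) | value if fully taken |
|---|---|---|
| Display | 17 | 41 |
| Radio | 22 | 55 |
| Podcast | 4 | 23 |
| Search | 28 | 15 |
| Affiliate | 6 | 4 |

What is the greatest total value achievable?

33

Sort by value density: Podcast 23/4≈5.75, Radio 55/22≈2.5, Display 41/17≈2.41, Affiliate 4/6≈0.667, Search 15/28≈0.536.
Take all of Podcast (4 $, value 23) — 4 $ left.
Only 4 $ remain; take 4/22 of Radio for value 55×4/22 = 10.
Total value = 33.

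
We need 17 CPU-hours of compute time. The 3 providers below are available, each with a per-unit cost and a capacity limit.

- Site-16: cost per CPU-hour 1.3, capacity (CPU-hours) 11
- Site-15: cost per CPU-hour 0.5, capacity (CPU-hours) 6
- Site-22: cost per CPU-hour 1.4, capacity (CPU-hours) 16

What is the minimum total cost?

Use providers in increasing cost order.
Site-15 at 0.5: take all 6 CPU-hours → 11 still needed.
Site-16 at 1.3: take all 11 CPU-hours → 0 still needed.
Site-22: unused.
Cost = 6×0.5 + 11×1.3 = 17.3.

17.3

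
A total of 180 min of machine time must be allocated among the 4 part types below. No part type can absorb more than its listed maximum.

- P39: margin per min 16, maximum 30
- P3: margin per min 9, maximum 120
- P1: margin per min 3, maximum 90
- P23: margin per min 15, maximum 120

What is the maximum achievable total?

2550

Order the part types by margin per min: P39 16 > P23 15 > P3 9 > P1 3.
Give P39 30 to hit its cap of 30 — 150 left.
P23 takes 120 to reach its cap of 120 — 30 left.
P3 has room for 120 but only 30 remain, so it gets 30.
Total = 16×30 + 9×30 + 15×120 = 2550.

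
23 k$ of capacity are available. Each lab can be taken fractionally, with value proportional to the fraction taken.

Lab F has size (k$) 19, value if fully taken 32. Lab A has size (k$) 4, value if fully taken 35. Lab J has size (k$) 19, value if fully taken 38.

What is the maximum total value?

73

Sort by value density: Lab A 35/4≈8.75, Lab J 38/19≈2, Lab F 32/19≈1.68.
All 4 k$ of Lab A fit (value 35) → 19 remain.
All 19 k$ of Lab J fit (value 38) → 0 remain.
Total value = 73.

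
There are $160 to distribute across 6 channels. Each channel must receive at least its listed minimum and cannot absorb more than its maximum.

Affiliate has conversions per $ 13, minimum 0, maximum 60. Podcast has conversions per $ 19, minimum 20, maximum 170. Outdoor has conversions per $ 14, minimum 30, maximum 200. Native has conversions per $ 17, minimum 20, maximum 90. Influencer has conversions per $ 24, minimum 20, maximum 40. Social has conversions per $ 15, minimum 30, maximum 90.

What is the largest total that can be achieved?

Meeting every minimum uses 0+20+30+20+20+30 = 120 $, leaving 40.
Rank by conversions per $: Influencer 24 > Podcast 19 > Native 17 > Social 15 > Outdoor 14 > Affiliate 13.
Influencer takes 20 more to reach its cap of 40 — 20 left.
Podcast has room for 150 more but only 20 remain, so it gets 40.
Total = 19×40 + 14×30 + 17×20 + 24×40 + 15×30 = 2930.

2930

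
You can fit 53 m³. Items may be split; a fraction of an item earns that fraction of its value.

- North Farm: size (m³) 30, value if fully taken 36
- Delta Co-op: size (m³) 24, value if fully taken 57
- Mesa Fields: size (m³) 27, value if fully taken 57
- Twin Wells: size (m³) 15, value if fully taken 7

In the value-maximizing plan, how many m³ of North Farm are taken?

Best value per unit of size first: Delta Co-op 57/24≈2.38, Mesa Fields 57/27≈2.11, North Farm 36/30≈1.2, Twin Wells 7/15≈0.467.
All 24 m³ of Delta Co-op fit (value 57) ; 29 remain.
Mesa Fields: take in full, 27 m³ for value 57 ; 2 left.
Only 2 m³ remain; take 2/30 of North Farm for value 36×2/30 = 2.4.

2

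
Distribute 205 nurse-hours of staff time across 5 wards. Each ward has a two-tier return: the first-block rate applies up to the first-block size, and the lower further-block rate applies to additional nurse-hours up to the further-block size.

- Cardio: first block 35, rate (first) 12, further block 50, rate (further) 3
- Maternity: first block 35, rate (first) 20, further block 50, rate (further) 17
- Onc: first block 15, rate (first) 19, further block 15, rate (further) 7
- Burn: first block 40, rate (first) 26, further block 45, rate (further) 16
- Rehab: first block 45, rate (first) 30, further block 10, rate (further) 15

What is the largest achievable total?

4545

Treat each block as its own option and order by rate: Rehab/T1 30 > Burn/T1 26 > Maternity/T1 20 > Onc/T1 19 > Maternity/T2 17 > Burn/T2 16 > Rehab/T2 15 > Cardio/T1 12 > Onc/T2 7 > Cardio/T2 3.
Fill Rehab T1 block (45 at 30) — 160 left.
Fill Burn T1 block (40 at 26) — 120 left.
Maternity T1 at 20: fill all 35 — 85 left.
Onc/T1 (19): +15 — 70 left.
Maternity/T2 (17): +50 — 20 left.
Burn/T2: +20 of 45 at 16; pool empty.
Total = 30×45 + 26×40 + 20×35 + 19×15 + 17×50 + 16×20 = 4545.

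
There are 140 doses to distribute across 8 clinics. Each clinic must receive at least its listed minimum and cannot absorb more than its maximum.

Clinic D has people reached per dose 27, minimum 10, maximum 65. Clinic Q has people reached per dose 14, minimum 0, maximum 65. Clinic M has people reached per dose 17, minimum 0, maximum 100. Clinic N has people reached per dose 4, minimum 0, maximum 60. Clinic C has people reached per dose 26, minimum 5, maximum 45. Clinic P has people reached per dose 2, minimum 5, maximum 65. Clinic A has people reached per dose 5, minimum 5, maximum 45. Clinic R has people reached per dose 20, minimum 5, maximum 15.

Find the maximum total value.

Meeting every minimum uses 10+0+0+0+5+5+5+5 = 30 doses, leaving 110.
Rank by people reached per dose: Clinic D 27 > Clinic C 26 > Clinic R 20 > Clinic M 17 > Clinic Q 14 > Clinic A 5 > Clinic N 4 > Clinic P 2.
Clinic D takes 55 more to reach its cap of 65 — 55 left.
Clinic C: +40 to 45 (cap) — 15 left.
Clinic R takes 10 more to reach its cap of 15 — 5 left.
Clinic M: +5 (room for 100) → 5. Pool exhausted.
Total = 27×65 + 17×5 + 26×45 + 2×5 + 5×5 + 20×15 = 3345.

3345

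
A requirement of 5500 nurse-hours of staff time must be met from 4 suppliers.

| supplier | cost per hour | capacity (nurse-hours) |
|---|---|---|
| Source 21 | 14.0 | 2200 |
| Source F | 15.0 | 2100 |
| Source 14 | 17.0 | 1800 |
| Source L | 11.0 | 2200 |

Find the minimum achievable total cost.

Fill from the cheapest supplier first.
Source L at 11.0: take all 2200 nurse-hours ; 3300 still needed.
Take 2200 from Source 21 at 14.0 ; need 1100 more.
Source F (15.0): take the remaining 1100 ; done.
Source 14: unused.
Cost = 2200×11.0 + 2200×14.0 + 1100×15.0 = 71500.

71500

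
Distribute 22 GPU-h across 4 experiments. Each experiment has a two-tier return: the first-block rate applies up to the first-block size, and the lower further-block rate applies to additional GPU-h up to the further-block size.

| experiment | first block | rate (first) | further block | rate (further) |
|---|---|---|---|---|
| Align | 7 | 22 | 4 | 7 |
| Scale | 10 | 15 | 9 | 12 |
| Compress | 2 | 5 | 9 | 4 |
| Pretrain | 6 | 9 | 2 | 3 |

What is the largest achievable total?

Treat each block as its own option and order by rate: Align/first 22 > Scale/first 15 > Scale/second 12 > Pretrain/first 9 > Align/second 7 > Compress/first 5 > Compress/second 4 > Pretrain/second 3.
Fill Align first block (7 at 22) — 15 left.
Scale/first (15): +10 — 5 left.
Scale/second: +5 of 9 at 12; pool empty.
Total = 22×7 + 15×10 + 12×5 = 364.

364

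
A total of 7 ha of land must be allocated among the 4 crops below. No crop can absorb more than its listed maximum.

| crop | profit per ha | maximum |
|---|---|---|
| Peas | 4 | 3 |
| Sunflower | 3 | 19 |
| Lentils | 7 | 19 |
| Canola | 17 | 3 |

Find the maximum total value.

79

Rank by profit per ha: Canola 17 > Lentils 7 > Peas 4 > Sunflower 3.
Canola: +3 to 3 (cap) — 4 left.
Lentils: +4 (room for 19) → 4. Pool exhausted.
Total = 7×4 + 17×3 = 79.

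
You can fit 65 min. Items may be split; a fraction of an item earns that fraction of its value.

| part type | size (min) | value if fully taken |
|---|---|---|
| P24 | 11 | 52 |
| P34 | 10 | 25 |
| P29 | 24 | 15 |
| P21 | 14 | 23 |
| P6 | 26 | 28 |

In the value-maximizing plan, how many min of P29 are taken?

4

Sort by value density: P24 52/11≈4.73, P34 25/10≈2.5, P21 23/14≈1.64, P6 28/26≈1.08, P29 15/24≈0.625.
All 11 min of P24 fit (value 52) — 54 remain.
All 10 min of P34 fit (value 25) — 44 remain.
Take all of P21 (14 min, value 23) — 30 min left.
P6: take in full, 26 min for value 28 — 4 left.
4 min left: a 4/24 share of P29 gives 15×4/24 = 2.5.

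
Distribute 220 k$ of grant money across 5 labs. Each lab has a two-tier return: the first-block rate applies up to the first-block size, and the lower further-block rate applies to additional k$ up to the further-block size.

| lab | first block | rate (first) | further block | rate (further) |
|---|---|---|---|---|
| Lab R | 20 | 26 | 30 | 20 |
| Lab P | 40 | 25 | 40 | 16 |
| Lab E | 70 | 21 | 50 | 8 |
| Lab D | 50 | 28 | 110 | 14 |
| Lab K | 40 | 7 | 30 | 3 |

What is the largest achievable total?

Order all 10 blocks by rate: Lab D/T1 28 > Lab R/T1 26 > Lab P/T1 25 > Lab E/T1 21 > Lab R/T2 20 > Lab P/T2 16 > Lab D/T2 14 > Lab E/T2 8 > Lab K/T1 7 > Lab K/T2 3.
Fill Lab D T1 block (50 at 28) — 170 left.
Lab R T1 at 26: fill all 20 — 150 left.
Fill Lab P T1 block (40 at 25) — 110 left.
Fill Lab E T1 block (70 at 21) — 40 left.
Lab R T2 at 20: fill all 30 — 10 left.
10 remain; put them into Lab P T2 at 16.
Total = 28×50 + 26×20 + 25×40 + 21×70 + 20×30 + 16×10 = 5150.

5150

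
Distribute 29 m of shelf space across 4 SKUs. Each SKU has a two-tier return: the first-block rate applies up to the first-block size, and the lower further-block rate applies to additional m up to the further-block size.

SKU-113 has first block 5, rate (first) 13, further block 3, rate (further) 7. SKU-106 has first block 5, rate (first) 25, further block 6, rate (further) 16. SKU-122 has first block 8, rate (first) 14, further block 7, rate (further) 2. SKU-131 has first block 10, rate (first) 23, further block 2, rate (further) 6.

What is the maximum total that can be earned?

Rank every tier by rate: SKU-106/first 25 > SKU-131/first 23 > SKU-106/second 16 > SKU-122/first 14 > SKU-113/first 13 > SKU-113/second 7 > SKU-131/second 6 > SKU-122/second 2.
SKU-106/first (25): +5 — 24 left.
Fill SKU-131 first block (10 at 23) — 14 left.
Fill SKU-106 second block (6 at 16) — 8 left.
SKU-122/first (14): +8 — 0 left.
Total = 25×5 + 23×10 + 16×6 + 14×8 = 563.

563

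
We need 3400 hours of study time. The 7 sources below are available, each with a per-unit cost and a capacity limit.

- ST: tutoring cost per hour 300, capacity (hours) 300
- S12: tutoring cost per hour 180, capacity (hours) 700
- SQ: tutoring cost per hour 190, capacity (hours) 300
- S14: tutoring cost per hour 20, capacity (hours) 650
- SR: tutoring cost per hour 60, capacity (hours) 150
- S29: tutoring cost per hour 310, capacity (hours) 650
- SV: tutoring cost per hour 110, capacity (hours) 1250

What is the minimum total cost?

448000

Fill from the cheapest source first.
S14 at 20: take all 650 hours → 2750 still needed.
SR at 60: take all 150 hours → 2600 still needed.
SV (110): use full 1250 → 1350 hours to go.
Take 700 from S12 at 180 → need 650 more.
SQ at 190: take all 300 hours → 350 still needed.
ST (300): use full 300 → 50 hours to go.
Take 50 from S29 at 310 to finish.
Cost = 650×20 + 150×60 + 1250×110 + 700×180 + 300×190 + 300×300 + 50×310 = 448000.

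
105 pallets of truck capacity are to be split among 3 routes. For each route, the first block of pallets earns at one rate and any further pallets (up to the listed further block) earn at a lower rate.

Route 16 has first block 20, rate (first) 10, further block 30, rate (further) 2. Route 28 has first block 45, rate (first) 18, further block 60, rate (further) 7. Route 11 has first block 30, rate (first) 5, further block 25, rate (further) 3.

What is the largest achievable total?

Treat each block as its own option and order by rate: Route 28/T1 18 > Route 16/T1 10 > Route 28/T2 7 > Route 11/T1 5 > Route 11/T2 3 > Route 16/T2 2.
Route 28/T1 (18): +45 ; 60 left.
Route 16 T1 at 10: fill all 20 ; 40 left.
Route 28/T2: +40 of 60 at 7; pool empty.
Total = 18×45 + 10×20 + 7×40 = 1290.

1290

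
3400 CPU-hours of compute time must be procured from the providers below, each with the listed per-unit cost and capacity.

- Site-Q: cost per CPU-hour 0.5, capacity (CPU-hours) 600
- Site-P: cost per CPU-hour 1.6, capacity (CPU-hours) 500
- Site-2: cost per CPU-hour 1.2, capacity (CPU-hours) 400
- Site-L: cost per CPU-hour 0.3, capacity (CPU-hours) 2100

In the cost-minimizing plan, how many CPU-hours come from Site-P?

300

Fill from the cheapest provider first.
Take 2100 from Site-L at 0.3 → need 1300 more.
Take 600 from Site-Q at 0.5 → need 700 more.
Take 400 from Site-2 at 1.2 → need 300 more.
Site-P at 1.6: take 300 of its 500 → requirement met.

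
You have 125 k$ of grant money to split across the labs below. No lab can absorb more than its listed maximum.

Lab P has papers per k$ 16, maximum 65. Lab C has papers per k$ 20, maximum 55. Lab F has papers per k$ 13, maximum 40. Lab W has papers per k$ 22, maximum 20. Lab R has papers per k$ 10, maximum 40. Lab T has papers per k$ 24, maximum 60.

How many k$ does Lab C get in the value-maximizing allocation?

Highest papers per k$ first: Lab T 24 > Lab W 22 > Lab C 20 > Lab P 16 > Lab F 13 > Lab R 10.
Give Lab T 60 to hit its cap of 60 ; 65 left.
Lab W takes 20 to reach its cap of 20 ; 45 left.
Lab C has room for 55 but only 45 remain, so it gets 45.

45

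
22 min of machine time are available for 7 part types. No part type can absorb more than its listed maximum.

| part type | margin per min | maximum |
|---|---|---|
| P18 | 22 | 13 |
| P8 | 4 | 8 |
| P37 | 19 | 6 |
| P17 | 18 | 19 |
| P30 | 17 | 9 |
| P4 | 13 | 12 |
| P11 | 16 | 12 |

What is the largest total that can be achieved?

454

Order the part types by margin per min: P18 22 > P37 19 > P17 18 > P30 17 > P11 16 > P4 13 > P8 4.
P18 takes 13 to reach its cap of 13 ; 9 left.
P37 takes 6 to reach its cap of 6 ; 3 left.
P17: +3 (room for 19) → 3. Pool exhausted.
Total = 22×13 + 19×6 + 18×3 = 454.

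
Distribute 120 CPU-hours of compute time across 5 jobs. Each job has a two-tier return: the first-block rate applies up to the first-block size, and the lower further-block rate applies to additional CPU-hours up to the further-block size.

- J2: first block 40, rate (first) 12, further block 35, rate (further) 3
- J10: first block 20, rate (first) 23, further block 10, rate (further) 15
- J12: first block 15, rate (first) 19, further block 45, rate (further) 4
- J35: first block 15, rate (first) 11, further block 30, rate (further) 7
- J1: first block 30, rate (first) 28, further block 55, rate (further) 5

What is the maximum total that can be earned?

2270

Treat each block as its own option and order by rate: J1/first 28 > J10/first 23 > J12/first 19 > J10/second 15 > J2/first 12 > J35/first 11 > J35/second 7 > J1/second 5 > J12/second 4 > J2/second 3.
Fill J1 first block (30 at 28) → 90 left.
J10 first at 23: fill all 20 → 70 left.
J12 first at 19: fill all 15 → 55 left.
J10/second (15): +10 → 45 left.
J2/first (12): +40 → 5 left.
J35/first: +5 of 15 at 11; pool empty.
Total = 28×30 + 23×20 + 19×15 + 15×10 + 12×40 + 11×5 = 2270.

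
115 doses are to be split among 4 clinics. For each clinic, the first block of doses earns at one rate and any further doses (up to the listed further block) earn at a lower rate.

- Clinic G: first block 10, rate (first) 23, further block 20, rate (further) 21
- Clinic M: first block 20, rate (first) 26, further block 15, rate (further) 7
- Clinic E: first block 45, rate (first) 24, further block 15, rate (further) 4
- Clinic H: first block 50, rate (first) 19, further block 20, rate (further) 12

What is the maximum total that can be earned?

Order all 8 blocks by rate: Clinic M/first 26 > Clinic E/first 24 > Clinic G/first 23 > Clinic G/second 21 > Clinic H/first 19 > Clinic H/second 12 > Clinic M/second 7 > Clinic E/second 4.
Fill Clinic M first block (20 at 26) — 95 left.
Clinic E first at 24: fill all 45 — 50 left.
Fill Clinic G first block (10 at 23) — 40 left.
Clinic G/second (21): +20 — 20 left.
20 remain; put them into Clinic H first at 19.
Total = 26×20 + 24×45 + 23×10 + 21×20 + 19×20 = 2630.

2630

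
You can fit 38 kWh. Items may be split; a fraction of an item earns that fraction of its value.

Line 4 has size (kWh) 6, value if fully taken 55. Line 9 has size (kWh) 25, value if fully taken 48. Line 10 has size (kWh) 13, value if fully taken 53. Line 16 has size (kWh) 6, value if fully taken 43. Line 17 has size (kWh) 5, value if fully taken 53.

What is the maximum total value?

Rank by value-to-size ratio: Line 17 53/5≈10.6, Line 4 55/6≈9.17, Line 16 43/6≈7.17, Line 10 53/13≈4.08, Line 9 48/25≈1.92.
All 5 kWh of Line 17 fit (value 53) ; 33 remain.
Line 4: take in full, 6 kWh for value 55 ; 27 left.
All 6 kWh of Line 16 fit (value 43) ; 21 remain.
Line 10: take in full, 13 kWh for value 53 ; 8 left.
Only 8 kWh remain; take 8/25 of Line 9 for value 48×8/25 = 15.36.
Total value = 219.36.

219.36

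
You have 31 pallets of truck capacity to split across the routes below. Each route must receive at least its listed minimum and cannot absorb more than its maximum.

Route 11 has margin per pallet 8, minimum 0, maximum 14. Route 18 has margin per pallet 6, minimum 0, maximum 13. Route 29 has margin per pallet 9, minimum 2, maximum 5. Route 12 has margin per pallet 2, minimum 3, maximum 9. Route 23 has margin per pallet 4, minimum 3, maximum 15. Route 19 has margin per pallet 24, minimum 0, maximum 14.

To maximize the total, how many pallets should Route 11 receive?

Meeting every minimum uses 0+0+2+3+3+0 = 8 pallets, leaving 23.
Order the routes by margin per pallet: Route 19 24 > Route 29 9 > Route 11 8 > Route 18 6 > Route 23 4 > Route 12 2.
Route 19 takes 14 more to reach its cap of 14 — 9 left.
Route 29 takes 3 more to reach its cap of 5 — 6 left.
Only 6 left; Route 11 takes them to reach 6.

6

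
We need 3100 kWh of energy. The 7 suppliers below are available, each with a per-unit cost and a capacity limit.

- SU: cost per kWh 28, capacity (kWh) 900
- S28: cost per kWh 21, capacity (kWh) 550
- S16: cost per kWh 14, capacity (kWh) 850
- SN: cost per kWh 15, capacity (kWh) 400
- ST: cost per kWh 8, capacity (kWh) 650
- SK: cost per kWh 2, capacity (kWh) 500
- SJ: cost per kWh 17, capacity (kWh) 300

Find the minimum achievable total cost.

37600

Cheapest first:
SK (2): use full 500 — 2600 kWh to go.
ST (8): use full 650 — 1950 kWh to go.
S16 at 14: take all 850 kWh — 1100 still needed.
SN at 15: take all 400 kWh — 700 still needed.
SJ at 17: take all 300 kWh — 400 still needed.
Take 400 from S28 at 21 to finish.
SU: unused.
Cost = 500×2 + 650×8 + 850×14 + 400×15 + 300×17 + 400×21 = 37600.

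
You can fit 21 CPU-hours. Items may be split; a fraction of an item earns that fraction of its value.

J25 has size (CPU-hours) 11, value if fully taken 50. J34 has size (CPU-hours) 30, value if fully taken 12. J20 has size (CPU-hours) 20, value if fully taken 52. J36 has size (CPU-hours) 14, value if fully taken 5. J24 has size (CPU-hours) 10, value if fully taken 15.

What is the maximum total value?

Sort by value density: J25 50/11≈4.55, J20 52/20≈2.6, J24 15/10≈1.5, J34 12/30≈0.4, J36 5/14≈0.357.
J25: take in full, 11 CPU-hours for value 50 — 10 left.
Only 10 CPU-hours remain; take 10/20 of J20 for value 52×10/20 = 26.
Total value = 76.

76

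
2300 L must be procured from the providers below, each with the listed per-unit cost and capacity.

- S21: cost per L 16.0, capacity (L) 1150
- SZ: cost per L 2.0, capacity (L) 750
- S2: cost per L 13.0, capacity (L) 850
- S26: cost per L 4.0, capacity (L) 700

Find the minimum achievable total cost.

Use providers in increasing cost order.
Take 750 from SZ at 2.0 ; need 1550 more.
S26 at 4.0: take all 700 L ; 850 still needed.
Take 850 from S2 at 13.0 ; need 0 more.
S21: unused.
Cost = 750×2.0 + 700×4.0 + 850×13.0 = 15350.

15350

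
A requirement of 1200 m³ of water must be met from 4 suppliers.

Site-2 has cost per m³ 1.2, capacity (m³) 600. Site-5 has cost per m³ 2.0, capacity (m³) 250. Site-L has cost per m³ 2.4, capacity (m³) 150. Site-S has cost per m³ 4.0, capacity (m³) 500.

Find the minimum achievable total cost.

Cheapest first:
Site-2 (1.2): use full 600 ; 600 m³ to go.
Site-5 at 2.0: take all 250 m³ ; 350 still needed.
Site-L (2.4): use full 150 ; 200 m³ to go.
Site-S (4.0): take the remaining 200 ; done.
Cost = 600×1.2 + 250×2.0 + 150×2.4 + 200×4.0 = 2380.

2380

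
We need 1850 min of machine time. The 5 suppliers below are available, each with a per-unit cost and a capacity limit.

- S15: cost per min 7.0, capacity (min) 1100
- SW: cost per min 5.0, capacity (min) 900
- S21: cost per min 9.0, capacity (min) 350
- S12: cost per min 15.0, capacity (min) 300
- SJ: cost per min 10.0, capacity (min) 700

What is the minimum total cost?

Fill from the cheapest supplier first.
SW at 5.0: take all 900 min — 950 still needed.
Take 950 from S15 at 7.0 to finish.
S21, SJ, S12: unused.
Cost = 900×5.0 + 950×7.0 = 11150.

11150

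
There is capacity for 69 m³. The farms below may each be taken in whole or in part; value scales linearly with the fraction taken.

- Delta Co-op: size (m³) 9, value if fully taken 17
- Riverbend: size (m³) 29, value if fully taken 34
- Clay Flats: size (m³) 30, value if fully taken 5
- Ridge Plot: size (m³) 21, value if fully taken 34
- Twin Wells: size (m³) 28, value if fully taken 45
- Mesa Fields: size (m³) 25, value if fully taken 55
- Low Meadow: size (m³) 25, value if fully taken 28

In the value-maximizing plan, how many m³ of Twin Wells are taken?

Sort by value density: Mesa Fields 55/25≈2.2, Delta Co-op 17/9≈1.89, Ridge Plot 34/21≈1.62, Twin Wells 45/28≈1.61, Riverbend 34/29≈1.17, Low Meadow 28/25≈1.12, Clay Flats 5/30≈0.167.
All 25 m³ of Mesa Fields fit (value 55) → 44 remain.
Delta Co-op: take in full, 9 m³ for value 17 → 35 left.
Take all of Ridge Plot (21 m³, value 34) → 14 m³ left.
Fill the last 14 m³ with part of Twin Wells: 14/28 of it earns 22.5.

14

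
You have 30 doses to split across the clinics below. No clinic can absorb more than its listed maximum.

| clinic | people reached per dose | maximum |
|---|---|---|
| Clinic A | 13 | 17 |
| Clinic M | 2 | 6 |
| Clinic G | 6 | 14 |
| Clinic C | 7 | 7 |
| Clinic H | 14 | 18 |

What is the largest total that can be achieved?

Order the clinics by people reached per dose: Clinic H 14 > Clinic A 13 > Clinic C 7 > Clinic G 6 > Clinic M 2.
Clinic H takes 18 to reach its cap of 18 → 12 left.
Clinic A: +12 (room for 17) → 12. Pool exhausted.
Total = 13×12 + 14×18 = 408.

408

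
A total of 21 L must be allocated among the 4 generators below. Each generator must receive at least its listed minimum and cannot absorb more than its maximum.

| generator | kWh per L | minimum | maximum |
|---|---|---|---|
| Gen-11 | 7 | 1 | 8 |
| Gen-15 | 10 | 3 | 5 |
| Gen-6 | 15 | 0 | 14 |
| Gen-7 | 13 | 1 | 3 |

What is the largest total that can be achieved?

286

Meeting every minimum uses 1+3+0+1 = 5 L, leaving 16.
Highest kWh per L first: Gen-6 15 > Gen-7 13 > Gen-15 10 > Gen-11 7.
Gen-6: +14 to 14 (cap) — 2 left.
Gen-7: +2 to 3 (cap) — 0 left.
Total = 7×1 + 10×3 + 15×14 + 13×3 = 286.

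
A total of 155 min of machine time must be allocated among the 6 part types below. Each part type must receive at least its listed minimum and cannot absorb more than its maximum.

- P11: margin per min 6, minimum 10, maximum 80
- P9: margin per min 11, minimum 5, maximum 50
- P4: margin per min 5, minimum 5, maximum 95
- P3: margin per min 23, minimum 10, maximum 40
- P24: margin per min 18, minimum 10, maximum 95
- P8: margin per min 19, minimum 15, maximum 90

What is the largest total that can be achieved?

2855

Meeting every minimum uses 10+5+5+10+10+15 = 55 min, leaving 100.
Highest margin per min first: P3 23 > P8 19 > P24 18 > P9 11 > P11 6 > P4 5.
P3: +30 to 40 (cap) ; 70 left.
Only 70 left; P8 takes them to reach 85.
Total = 6×10 + 11×5 + 5×5 + 23×40 + 18×10 + 19×85 = 2855.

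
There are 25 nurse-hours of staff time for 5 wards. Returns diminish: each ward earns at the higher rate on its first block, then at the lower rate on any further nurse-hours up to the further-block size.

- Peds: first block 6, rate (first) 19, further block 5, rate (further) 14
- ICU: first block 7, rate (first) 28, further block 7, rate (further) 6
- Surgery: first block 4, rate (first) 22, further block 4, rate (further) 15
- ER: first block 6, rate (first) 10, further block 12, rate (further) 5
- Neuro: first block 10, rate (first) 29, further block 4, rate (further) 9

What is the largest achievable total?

650

Treat each block as its own option and order by rate: Neuro/first 29 > ICU/first 28 > Surgery/first 22 > Peds/first 19 > Surgery/second 15 > Peds/second 14 > ER/first 10 > Neuro/second 9 > ICU/second 6 > ER/second 5.
Fill Neuro first block (10 at 29) — 15 left.
ICU/first (28): +7 — 8 left.
Fill Surgery first block (4 at 22) — 4 left.
4 remain; put them into Peds first at 19.
Total = 29×10 + 28×7 + 22×4 + 19×4 = 650.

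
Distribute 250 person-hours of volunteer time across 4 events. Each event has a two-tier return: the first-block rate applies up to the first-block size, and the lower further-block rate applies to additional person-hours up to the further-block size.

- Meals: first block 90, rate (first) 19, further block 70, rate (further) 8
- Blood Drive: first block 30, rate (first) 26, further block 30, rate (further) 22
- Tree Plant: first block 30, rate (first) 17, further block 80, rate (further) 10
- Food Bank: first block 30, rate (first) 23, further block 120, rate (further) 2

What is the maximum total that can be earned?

Order all 8 blocks by rate: Blood Drive/T1 26 > Food Bank/T1 23 > Blood Drive/T2 22 > Meals/T1 19 > Tree Plant/T1 17 > Tree Plant/T2 10 > Meals/T2 8 > Food Bank/T2 2.
Fill Blood Drive T1 block (30 at 26) — 220 left.
Food Bank/T1 (23): +30 — 190 left.
Fill Blood Drive T2 block (30 at 22) — 160 left.
Meals T1 at 19: fill all 90 — 70 left.
Tree Plant T1 at 17: fill all 30 — 40 left.
40 remain; put them into Tree Plant T2 at 10.
Total = 26×30 + 23×30 + 22×30 + 19×90 + 17×30 + 10×40 = 4750.

4750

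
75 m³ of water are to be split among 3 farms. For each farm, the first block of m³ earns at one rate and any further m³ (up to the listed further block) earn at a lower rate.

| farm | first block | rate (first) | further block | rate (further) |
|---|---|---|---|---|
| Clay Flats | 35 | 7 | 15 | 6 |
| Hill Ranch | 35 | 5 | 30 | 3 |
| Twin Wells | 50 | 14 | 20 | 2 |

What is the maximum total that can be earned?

875

Order all 6 blocks by rate: Twin Wells/T1 14 > Clay Flats/T1 7 > Clay Flats/T2 6 > Hill Ranch/T1 5 > Hill Ranch/T2 3 > Twin Wells/T2 2.
Fill Twin Wells T1 block (50 at 14) → 25 left.
25 remain; put them into Clay Flats T1 at 7.
Total = 14×50 + 7×25 = 875.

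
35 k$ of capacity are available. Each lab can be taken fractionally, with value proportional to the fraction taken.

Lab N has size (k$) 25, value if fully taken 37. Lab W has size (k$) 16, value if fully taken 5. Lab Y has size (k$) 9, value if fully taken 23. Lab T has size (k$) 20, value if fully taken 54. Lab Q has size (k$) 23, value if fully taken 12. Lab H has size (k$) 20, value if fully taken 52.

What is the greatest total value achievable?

Rank by value-to-size ratio: Lab T 54/20≈2.7, Lab H 52/20≈2.6, Lab Y 23/9≈2.56, Lab N 37/25≈1.48, Lab Q 12/23≈0.522, Lab W 5/16≈0.312.
Take all of Lab T (20 k$, value 54) → 15 k$ left.
Only 15 k$ remain; take 15/20 of Lab H for value 52×15/20 = 39.
Total value = 93.

93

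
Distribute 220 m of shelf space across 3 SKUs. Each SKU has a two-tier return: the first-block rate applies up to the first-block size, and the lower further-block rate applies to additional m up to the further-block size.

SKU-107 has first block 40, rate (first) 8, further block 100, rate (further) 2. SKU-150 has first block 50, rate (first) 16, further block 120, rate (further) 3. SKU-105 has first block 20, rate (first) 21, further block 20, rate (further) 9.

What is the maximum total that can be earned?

1990

Treat each block as its own option and order by rate: SKU-105/tier1 21 > SKU-150/tier1 16 > SKU-105/tier2 9 > SKU-107/tier1 8 > SKU-150/tier2 3 > SKU-107/tier2 2.
SKU-105 tier1 at 21: fill all 20 ; 200 left.
SKU-150 tier1 at 16: fill all 50 ; 150 left.
Fill SKU-105 tier2 block (20 at 9) ; 130 left.
Fill SKU-107 tier1 block (40 at 8) ; 90 left.
90 remain; put them into SKU-150 tier2 at 3.
Total = 21×20 + 16×50 + 9×20 + 8×40 + 3×90 = 1990.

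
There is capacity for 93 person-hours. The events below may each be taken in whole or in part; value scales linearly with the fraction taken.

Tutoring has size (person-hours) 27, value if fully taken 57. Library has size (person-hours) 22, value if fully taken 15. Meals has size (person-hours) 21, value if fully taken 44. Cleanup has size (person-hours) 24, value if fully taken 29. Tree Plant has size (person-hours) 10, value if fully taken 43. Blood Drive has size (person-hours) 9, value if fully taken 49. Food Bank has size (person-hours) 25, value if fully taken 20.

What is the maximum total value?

223.6

Sort by value density: Blood Drive 49/9≈5.44, Tree Plant 43/10≈4.3, Tutoring 57/27≈2.11, Meals 44/21≈2.1, Cleanup 29/24≈1.21, Food Bank 20/25≈0.8, Library 15/22≈0.682.
Blood Drive: take in full, 9 person-hours for value 49 ; 84 left.
Take all of Tree Plant (10 person-hours, value 43) ; 74 person-hours left.
Tutoring: take in full, 27 person-hours for value 57 ; 47 left.
Meals: take in full, 21 person-hours for value 44 ; 26 left.
Cleanup: take in full, 24 person-hours for value 29 ; 2 left.
Fill the last 2 person-hours with part of Food Bank: 2/25 of it earns 1.6.
Total value = 223.6.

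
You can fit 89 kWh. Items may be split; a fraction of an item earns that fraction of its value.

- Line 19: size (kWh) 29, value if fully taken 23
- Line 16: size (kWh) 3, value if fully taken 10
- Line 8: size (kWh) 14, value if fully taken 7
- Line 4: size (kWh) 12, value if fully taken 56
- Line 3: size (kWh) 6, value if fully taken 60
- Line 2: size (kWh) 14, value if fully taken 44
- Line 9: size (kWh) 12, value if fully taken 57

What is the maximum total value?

256.5

Sort by value density: Line 3 60/6≈10, Line 9 57/12≈4.75, Line 4 56/12≈4.67, Line 16 10/3≈3.33, Line 2 44/14≈3.14, Line 19 23/29≈0.793, Line 8 7/14≈0.5.
Line 3: take in full, 6 kWh for value 60 — 83 left.
All 12 kWh of Line 9 fit (value 57) — 71 remain.
Take all of Line 4 (12 kWh, value 56) — 59 kWh left.
Line 16: take in full, 3 kWh for value 10 — 56 left.
Take all of Line 2 (14 kWh, value 44) — 42 kWh left.
Line 19: take in full, 29 kWh for value 23 — 13 left.
Only 13 kWh remain; take 13/14 of Line 8 for value 7×13/14 = 6.5.
Total value = 256.5.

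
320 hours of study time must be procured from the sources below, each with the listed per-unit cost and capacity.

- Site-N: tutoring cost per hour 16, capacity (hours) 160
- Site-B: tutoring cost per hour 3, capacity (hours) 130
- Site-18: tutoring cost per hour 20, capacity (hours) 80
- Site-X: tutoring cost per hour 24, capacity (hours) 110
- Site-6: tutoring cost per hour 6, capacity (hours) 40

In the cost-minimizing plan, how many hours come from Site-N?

150

Use sources in increasing cost order.
Site-B at 3: take all 130 hours — 190 still needed.
Site-6 at 6: take all 40 hours — 150 still needed.
Site-N (16): take the remaining 150 — done.
Site-18, Site-X: unused.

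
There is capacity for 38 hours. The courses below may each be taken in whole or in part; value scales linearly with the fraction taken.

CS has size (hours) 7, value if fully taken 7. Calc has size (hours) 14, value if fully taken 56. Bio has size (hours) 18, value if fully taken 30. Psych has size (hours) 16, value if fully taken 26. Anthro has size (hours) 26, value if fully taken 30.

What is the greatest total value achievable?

95.75

Sort by value density: Calc 56/14≈4, Bio 30/18≈1.67, Psych 26/16≈1.62, Anthro 30/26≈1.15, CS 7/7≈1.
All 14 hours of Calc fit (value 56) ; 24 remain.
Bio: take in full, 18 hours for value 30 ; 6 left.
Only 6 hours remain; take 6/16 of Psych for value 26×6/16 = 9.75.
Total value = 95.75.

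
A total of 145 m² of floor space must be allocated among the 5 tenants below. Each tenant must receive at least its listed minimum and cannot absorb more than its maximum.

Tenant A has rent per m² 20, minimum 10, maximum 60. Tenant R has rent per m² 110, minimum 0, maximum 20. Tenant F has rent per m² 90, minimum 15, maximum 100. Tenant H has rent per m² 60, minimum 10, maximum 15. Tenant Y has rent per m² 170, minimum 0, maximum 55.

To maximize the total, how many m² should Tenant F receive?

Meeting every minimum uses 10+0+15+10+0 = 35 m², leaving 110.
Highest rent per m² first: Tenant Y 170 > Tenant R 110 > Tenant F 90 > Tenant H 60 > Tenant A 20.
Tenant Y takes 55 more to reach its cap of 55 → 55 left.
Give Tenant R 20 more to hit its cap of 20 → 35 left.
Only 35 left; Tenant F takes them to reach 50.

50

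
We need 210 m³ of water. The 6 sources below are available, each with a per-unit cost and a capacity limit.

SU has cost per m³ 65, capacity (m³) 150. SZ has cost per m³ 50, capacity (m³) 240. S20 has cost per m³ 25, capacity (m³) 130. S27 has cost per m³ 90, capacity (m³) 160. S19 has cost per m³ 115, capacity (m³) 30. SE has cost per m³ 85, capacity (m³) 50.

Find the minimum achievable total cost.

Use sources in increasing cost order.
Take 130 from S20 at 25 → need 80 more.
Take 80 from SZ at 50 to finish.
SU, SE, S27, S19: unused.
Cost = 130×25 + 80×50 = 7250.

7250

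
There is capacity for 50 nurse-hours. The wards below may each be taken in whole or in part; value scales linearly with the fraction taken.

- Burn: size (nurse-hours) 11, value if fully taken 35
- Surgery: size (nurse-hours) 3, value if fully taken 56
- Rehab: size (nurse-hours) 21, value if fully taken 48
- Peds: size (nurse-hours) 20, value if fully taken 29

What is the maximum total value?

160.75

Best value per unit of size first: Surgery 56/3≈18.7, Burn 35/11≈3.18, Rehab 48/21≈2.29, Peds 29/20≈1.45.
Take all of Surgery (3 nurse-hours, value 56) ; 47 nurse-hours left.
Burn: take in full, 11 nurse-hours for value 35 ; 36 left.
Rehab: take in full, 21 nurse-hours for value 48 ; 15 left.
15 nurse-hours left: a 15/20 share of Peds gives 29×15/20 = 21.75.
Total value = 160.75.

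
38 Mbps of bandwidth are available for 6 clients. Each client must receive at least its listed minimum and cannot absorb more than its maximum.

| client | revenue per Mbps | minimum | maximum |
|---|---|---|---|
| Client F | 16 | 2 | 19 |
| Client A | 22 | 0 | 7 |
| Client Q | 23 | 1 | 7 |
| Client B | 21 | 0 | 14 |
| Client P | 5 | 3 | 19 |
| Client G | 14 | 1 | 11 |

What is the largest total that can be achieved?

Meeting every minimum uses 2+0+1+0+3+1 = 7 Mbps, leaving 31.
Rank by revenue per Mbps: Client Q 23 > Client A 22 > Client B 21 > Client F 16 > Client G 14 > Client P 5.
Give Client Q 6 more to hit its cap of 7 ; 25 left.
Client A takes 7 more to reach its cap of 7 ; 18 left.
Client B takes 14 more to reach its cap of 14 ; 4 left.
Only 4 left; Client F takes them to reach 6.
Total = 16×6 + 22×7 + 23×7 + 21×14 + 5×3 + 14×1 = 734.

734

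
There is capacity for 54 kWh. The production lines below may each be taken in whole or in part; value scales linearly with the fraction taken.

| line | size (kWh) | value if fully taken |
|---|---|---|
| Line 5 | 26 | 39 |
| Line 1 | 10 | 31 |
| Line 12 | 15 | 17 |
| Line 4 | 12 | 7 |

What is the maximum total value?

Rank by value-to-size ratio: Line 1 31/10≈3.1, Line 5 39/26≈1.5, Line 12 17/15≈1.13, Line 4 7/12≈0.583.
All 10 kWh of Line 1 fit (value 31) — 44 remain.
Line 5: take in full, 26 kWh for value 39 — 18 left.
Take all of Line 12 (15 kWh, value 17) — 3 kWh left.
Only 3 kWh remain; take 3/12 of Line 4 for value 7×3/12 = 1.75.
Total value = 88.75.

88.75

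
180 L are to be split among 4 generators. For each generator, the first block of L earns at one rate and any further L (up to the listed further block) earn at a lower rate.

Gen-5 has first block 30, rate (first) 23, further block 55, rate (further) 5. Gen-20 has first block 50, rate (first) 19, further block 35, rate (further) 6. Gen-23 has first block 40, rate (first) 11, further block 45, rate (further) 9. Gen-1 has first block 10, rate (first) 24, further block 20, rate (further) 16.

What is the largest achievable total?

2910

Rank every tier by rate: Gen-1/first 24 > Gen-5/first 23 > Gen-20/first 19 > Gen-1/second 16 > Gen-23/first 11 > Gen-23/second 9 > Gen-20/second 6 > Gen-5/second 5.
Gen-1/first (24): +10 ; 170 left.
Gen-5/first (23): +30 ; 140 left.
Gen-20 first at 19: fill all 50 ; 90 left.
Gen-1/second (16): +20 ; 70 left.
Gen-23/first (11): +40 ; 30 left.
Gen-23/second: +30 of 45 at 9; pool empty.
Total = 24×10 + 23×30 + 19×50 + 16×20 + 11×40 + 9×30 = 2910.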